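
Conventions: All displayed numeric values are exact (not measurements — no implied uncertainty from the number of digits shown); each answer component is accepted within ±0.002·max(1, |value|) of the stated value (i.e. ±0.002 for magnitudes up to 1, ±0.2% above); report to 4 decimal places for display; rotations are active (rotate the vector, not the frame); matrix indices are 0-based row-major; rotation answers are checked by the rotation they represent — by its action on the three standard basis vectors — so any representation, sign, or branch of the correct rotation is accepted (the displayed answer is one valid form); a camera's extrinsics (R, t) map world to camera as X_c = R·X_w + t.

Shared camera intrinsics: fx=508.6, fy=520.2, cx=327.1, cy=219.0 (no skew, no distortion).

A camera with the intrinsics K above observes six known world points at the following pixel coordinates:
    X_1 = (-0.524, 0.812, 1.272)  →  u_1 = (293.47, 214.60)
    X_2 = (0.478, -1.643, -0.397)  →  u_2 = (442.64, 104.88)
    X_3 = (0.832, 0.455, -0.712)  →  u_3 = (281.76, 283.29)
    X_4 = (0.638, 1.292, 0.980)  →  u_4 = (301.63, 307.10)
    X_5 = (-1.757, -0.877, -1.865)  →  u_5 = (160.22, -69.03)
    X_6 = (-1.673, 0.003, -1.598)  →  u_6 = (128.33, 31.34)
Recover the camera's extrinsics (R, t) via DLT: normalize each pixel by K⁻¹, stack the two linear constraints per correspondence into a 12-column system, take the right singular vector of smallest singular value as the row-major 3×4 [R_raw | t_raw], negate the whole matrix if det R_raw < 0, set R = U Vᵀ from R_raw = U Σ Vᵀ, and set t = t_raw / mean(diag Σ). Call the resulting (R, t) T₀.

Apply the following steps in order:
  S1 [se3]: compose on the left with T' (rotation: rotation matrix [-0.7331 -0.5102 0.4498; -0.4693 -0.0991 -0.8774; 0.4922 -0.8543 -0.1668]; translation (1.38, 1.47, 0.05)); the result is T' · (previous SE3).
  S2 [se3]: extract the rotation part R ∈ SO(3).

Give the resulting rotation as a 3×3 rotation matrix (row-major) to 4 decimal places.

rotation (matrix) = ((-0.9415, 0.3370, 0.0098), (-0.0124, -0.0054, -0.9999), (-0.3369, -0.9415, 0.0092))

source (pnp_recover): camera pose = R=[0.5301 -0.7080 0.4667; 0.7694 0.6330 0.0862; -0.3564 0.3133 0.8802], t=(-0.2100, -0.2800, 5.5290)
after S1 (compose_se3): R=[-0.9415 0.3370 0.0098; -0.0124 -0.0054 -0.9999; -0.3369 -0.9415 0.0092], t=(4.1635, -3.2550, -0.7364)
after S2 (rot_of_se3): [-0.9415 0.3370 0.0098; -0.0124 -0.0054 -0.9999; -0.3369 -0.9415 0.0092]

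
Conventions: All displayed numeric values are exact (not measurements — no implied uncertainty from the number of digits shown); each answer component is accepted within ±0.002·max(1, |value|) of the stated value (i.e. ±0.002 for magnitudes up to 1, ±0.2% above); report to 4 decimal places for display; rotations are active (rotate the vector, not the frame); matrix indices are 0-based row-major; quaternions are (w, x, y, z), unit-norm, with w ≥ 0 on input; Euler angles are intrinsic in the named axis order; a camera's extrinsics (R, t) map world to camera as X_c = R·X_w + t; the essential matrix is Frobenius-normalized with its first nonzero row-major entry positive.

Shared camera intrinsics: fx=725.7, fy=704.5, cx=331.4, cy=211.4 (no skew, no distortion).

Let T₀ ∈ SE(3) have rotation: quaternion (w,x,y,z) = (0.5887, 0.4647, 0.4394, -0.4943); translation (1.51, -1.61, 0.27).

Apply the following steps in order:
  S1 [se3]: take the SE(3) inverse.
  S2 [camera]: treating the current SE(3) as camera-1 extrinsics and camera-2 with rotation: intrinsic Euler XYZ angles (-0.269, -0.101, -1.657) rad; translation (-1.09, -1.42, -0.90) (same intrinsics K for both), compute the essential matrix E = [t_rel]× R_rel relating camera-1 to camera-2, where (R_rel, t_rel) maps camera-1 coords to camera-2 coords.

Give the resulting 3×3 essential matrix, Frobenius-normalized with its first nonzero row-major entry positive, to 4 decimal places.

matrix = [0.4194 -0.2544 -0.0310; -0.4638 0.1903 0.1161; 0.1467 0.4634 -0.5074]

after S1 (invert_se3): R=[0.1251 -0.1736 -0.9768; 0.9904 0.0794 0.1128; 0.0580 -0.9816 0.1819], t=(-0.2047, -1.3982, -1.7170)
after S2 (essential): [0.4194 -0.2544 -0.0310; -0.4638 0.1903 0.1161; 0.1467 0.4634 -0.5074]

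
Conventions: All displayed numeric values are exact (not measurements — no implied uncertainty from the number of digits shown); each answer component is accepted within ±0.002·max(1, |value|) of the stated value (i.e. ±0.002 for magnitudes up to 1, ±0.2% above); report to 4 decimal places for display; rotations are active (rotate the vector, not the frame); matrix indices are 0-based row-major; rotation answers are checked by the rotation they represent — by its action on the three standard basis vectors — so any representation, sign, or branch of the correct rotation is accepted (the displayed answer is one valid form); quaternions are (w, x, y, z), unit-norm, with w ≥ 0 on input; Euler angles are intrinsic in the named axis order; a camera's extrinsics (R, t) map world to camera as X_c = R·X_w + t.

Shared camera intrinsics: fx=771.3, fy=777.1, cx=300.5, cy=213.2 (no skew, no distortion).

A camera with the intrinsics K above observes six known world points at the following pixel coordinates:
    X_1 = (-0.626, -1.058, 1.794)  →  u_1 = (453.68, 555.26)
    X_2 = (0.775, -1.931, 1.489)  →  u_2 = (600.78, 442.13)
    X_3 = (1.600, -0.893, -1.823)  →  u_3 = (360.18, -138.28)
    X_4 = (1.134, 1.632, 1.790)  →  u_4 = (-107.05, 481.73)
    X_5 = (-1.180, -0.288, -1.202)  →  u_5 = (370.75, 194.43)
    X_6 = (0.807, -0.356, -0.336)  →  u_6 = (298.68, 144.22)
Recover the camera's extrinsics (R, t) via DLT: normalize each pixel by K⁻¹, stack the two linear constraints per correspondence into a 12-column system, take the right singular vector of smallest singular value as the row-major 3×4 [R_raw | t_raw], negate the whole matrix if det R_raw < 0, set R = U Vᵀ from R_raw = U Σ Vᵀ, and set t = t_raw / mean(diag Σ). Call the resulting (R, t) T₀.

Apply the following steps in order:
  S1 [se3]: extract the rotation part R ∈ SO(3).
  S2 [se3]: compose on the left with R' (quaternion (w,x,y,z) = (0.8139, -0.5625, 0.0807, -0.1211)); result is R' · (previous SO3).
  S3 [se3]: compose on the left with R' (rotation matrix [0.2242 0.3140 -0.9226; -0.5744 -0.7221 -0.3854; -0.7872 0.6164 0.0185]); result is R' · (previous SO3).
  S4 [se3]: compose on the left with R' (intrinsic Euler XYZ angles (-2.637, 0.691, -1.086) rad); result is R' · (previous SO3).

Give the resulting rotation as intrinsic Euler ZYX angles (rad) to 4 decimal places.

source (pnp_recover): camera pose = R=[-0.3169 -0.9448 -0.0833; -0.5030 0.0930 0.8593; -0.8041 0.3142 -0.5047], t=(-0.1200, 0.3000, 5.4100)
after S1 (rot_of_se3): [-0.3169 -0.9448 -0.0833; -0.5030 0.0930 0.8593; -0.8041 0.3142 -0.5047]
after S2 (compose_so3): [-0.5721 -0.8108 -0.1235; -0.7992 0.5850 -0.1380; 0.1841 0.0197 -0.9827]
after S3 (compose_so3): [-0.5491 -0.0163 0.8356; 0.8349 0.0358 0.5493; -0.0388 0.9992 -0.0060]
after S4 (compose_so3): [0.3473 0.6553 0.6708; -0.9291 0.3376 0.1511; -0.1274 -0.6757 0.7261]

rotation (euler_zyx) = (-1.2131, 0.1278, -0.7494)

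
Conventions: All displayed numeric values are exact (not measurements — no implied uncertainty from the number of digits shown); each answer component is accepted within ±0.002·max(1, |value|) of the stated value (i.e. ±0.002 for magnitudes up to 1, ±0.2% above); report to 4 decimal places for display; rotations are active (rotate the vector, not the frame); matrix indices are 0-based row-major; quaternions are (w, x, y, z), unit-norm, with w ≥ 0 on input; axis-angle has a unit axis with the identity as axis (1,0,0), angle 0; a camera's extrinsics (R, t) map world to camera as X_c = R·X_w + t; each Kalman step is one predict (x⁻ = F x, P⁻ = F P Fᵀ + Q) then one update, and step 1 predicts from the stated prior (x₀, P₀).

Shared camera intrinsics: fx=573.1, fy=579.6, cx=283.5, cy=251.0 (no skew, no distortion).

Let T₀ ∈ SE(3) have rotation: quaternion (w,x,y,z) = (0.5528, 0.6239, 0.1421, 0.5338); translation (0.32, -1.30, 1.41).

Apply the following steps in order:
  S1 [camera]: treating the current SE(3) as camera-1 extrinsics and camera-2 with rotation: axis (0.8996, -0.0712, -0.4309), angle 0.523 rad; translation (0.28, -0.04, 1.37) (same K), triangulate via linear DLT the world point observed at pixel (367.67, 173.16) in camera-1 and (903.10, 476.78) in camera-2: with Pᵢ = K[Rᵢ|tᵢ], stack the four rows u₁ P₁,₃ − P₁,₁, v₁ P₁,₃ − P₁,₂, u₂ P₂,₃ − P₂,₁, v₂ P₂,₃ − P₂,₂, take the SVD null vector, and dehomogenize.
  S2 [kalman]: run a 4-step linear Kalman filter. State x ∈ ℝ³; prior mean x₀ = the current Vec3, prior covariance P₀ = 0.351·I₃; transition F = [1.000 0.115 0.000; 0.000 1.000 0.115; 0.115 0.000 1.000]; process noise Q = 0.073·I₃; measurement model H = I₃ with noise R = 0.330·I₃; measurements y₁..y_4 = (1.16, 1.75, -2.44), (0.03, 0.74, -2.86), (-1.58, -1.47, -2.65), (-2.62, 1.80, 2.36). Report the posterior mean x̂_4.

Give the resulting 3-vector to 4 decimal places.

result = (-0.8903, 0.4929, -0.5020)

after S1 (triangulate): (1.9713, 1.7378, 0.2491)
after S2 (kf_track): (-0.8903, 0.4929, -0.5020)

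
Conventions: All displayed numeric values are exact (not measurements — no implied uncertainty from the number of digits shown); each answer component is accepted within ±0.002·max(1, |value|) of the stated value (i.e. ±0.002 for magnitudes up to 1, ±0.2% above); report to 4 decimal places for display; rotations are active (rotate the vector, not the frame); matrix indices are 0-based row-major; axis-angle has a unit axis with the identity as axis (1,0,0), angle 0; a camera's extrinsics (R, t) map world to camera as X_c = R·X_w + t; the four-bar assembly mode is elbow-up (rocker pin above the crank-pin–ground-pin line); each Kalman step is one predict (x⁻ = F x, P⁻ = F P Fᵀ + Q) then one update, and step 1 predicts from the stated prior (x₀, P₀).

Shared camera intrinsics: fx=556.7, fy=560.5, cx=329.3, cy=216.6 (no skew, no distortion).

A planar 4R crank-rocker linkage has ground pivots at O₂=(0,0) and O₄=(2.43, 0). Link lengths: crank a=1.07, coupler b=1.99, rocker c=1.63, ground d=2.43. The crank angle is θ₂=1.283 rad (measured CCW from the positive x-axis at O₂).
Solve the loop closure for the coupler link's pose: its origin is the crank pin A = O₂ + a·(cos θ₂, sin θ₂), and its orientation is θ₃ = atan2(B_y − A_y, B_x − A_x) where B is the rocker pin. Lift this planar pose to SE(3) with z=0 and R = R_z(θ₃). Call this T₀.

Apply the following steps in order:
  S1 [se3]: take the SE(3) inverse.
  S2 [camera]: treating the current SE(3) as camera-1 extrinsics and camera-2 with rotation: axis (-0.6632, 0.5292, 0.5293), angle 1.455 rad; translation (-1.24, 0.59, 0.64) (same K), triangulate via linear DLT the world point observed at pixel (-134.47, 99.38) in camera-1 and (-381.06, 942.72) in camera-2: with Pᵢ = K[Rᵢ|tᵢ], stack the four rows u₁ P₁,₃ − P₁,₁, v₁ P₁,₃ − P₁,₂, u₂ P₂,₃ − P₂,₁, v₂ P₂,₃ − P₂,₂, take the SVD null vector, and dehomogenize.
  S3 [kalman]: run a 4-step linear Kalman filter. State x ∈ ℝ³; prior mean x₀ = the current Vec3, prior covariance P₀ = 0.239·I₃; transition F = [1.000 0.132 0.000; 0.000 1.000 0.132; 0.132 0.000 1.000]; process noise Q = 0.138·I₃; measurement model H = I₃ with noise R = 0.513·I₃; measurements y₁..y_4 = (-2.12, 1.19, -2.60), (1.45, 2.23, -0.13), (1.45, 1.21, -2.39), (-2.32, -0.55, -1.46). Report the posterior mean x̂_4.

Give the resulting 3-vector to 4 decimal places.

result = (-0.5278, 0.3507, -1.3598)

source (fourbar_fk): coupler pose = R=[0.9553 -0.2957 0.0000; 0.2957 0.9553 0.0000; 0.0000 0.0000 1.0000], t=(0.3037, 1.0260, 0.0000)
after S1 (invert_se3): R=[0.9553 0.2957 0.0000; -0.2957 0.9553 0.0000; 0.0000 0.0000 1.0000], t=(-0.5935, -0.8903, 0.0000)
after S2 (triangulate): (-0.5563, 0.5033, 1.1717)
after S3 (kf_track): (-0.5278, 0.3507, -1.3598)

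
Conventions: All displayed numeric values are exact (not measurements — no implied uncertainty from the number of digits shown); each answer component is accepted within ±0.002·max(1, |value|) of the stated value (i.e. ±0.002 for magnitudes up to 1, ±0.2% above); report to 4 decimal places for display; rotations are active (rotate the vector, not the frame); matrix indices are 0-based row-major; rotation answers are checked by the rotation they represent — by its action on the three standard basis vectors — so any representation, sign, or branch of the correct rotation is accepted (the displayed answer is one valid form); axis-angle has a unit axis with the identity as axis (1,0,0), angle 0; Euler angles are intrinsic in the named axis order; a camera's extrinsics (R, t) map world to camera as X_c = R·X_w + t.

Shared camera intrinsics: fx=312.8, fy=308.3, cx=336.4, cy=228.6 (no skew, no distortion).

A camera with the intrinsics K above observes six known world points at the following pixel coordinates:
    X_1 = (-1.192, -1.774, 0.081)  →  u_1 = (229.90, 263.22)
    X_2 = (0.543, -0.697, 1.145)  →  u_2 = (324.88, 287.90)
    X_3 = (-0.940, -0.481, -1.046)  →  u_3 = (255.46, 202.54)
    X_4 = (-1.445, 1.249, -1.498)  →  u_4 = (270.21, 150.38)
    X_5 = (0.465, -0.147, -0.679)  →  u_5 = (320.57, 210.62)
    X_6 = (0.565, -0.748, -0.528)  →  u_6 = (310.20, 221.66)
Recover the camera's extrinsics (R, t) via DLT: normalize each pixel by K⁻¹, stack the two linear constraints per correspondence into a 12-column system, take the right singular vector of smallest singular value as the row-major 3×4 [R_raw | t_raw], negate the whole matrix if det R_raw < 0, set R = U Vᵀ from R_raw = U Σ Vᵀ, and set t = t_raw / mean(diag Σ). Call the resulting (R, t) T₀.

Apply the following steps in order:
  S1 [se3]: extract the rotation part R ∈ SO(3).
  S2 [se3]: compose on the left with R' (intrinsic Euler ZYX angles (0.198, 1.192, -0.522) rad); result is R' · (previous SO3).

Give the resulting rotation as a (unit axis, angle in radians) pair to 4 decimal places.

rotation (axis_angle) = ((-0.9350, -0.0779, 0.3461), 2.1943)

source (pnp_recover): camera pose = R=[0.7366 0.6430 0.2097; -0.1167 -0.1845 0.9759; 0.6662 -0.7433 -0.0608], t=(-0.4701, 0.2698, 6.7415)
after S1 (rot_of_se3): [0.7366 0.6430 0.2097; -0.1167 -0.1845 0.9759; 0.6662 -0.7433 -0.0608]
after S2 (compose_so3): [0.8007 -0.1656 -0.5757; 0.3962 -0.5743 0.7163; -0.4493 -0.8017 -0.3942]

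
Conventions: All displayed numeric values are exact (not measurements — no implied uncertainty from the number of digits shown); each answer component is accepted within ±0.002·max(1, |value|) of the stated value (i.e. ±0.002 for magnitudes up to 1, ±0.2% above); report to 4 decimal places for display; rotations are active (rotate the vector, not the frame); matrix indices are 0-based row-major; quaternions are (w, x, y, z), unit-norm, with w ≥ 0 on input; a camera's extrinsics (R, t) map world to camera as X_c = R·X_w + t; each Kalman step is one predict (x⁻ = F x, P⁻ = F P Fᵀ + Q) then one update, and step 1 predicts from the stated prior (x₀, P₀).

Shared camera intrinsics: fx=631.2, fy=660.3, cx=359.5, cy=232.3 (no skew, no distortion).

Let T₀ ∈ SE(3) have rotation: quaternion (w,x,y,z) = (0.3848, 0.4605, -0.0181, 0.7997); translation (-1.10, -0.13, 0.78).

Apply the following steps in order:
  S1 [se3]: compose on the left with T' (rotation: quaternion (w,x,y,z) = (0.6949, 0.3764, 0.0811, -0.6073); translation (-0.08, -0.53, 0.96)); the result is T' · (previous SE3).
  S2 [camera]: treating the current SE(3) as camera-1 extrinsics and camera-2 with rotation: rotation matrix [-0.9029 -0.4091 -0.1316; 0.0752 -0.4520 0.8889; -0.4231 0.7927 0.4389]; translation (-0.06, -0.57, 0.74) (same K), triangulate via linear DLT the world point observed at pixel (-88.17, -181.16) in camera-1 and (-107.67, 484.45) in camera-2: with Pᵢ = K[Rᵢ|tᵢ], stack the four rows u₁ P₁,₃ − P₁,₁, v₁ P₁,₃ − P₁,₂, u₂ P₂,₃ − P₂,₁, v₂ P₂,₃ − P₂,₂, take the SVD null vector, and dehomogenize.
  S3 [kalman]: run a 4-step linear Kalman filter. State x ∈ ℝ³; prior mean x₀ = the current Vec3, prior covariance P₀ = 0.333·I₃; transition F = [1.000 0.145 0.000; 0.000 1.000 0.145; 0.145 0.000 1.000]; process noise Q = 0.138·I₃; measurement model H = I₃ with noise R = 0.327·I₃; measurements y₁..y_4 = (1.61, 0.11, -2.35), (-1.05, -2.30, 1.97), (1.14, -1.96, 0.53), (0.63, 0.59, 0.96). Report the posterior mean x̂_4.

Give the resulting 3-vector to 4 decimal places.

after S1 (compose_se3): R=[0.2138 -0.9061 -0.3651; -0.2601 0.3074 -0.9153; 0.9416 0.2906 -0.1700], t=(-0.7405, -0.1508, 2.0804)
after S2 (triangulate): (0.8051, 0.8270, 1.7831)
after S3 (kf_track): (0.5101, -0.3800, 0.8673)

result = (0.5101, -0.3800, 0.8673)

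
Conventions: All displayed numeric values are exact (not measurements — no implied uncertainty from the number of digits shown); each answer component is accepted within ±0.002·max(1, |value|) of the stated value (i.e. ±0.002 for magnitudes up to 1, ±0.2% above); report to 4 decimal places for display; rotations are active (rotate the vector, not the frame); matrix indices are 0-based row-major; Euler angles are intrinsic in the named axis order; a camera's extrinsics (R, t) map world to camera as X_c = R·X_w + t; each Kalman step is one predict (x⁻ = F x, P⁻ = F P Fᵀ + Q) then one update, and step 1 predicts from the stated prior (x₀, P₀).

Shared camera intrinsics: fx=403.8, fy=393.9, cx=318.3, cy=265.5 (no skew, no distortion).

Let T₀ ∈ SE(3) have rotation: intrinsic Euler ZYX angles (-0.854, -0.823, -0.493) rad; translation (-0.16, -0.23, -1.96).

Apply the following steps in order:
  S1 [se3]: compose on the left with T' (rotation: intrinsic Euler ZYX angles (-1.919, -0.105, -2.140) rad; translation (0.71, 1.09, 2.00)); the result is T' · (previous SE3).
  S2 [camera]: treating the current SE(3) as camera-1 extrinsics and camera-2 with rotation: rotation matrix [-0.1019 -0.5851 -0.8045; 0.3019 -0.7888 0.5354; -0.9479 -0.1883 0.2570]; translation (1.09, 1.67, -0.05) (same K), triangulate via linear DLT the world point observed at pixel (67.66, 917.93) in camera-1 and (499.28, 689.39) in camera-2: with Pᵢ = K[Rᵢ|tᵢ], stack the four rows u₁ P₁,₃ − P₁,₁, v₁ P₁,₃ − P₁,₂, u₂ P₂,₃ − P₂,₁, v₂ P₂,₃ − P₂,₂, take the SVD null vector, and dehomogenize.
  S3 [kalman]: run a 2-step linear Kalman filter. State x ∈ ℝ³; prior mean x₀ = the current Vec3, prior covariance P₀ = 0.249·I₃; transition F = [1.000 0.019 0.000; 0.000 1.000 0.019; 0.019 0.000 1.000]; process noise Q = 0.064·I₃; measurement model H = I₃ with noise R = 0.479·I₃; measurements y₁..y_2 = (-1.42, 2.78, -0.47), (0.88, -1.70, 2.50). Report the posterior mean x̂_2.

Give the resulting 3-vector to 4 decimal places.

after S1 (compose_se3): R=[0.6900 -0.7216 0.0574; -0.7190 -0.6924 -0.0603; 0.0833 0.0003 -0.9965], t=(-0.6264, 1.8838, 3.2264)
after S2 (triangulate): (-1.7742, -0.6461, 0.9383)
after S3 (kf_track): (-0.7569, -0.0937, 1.0901)

result = (-0.7569, -0.0937, 1.0901)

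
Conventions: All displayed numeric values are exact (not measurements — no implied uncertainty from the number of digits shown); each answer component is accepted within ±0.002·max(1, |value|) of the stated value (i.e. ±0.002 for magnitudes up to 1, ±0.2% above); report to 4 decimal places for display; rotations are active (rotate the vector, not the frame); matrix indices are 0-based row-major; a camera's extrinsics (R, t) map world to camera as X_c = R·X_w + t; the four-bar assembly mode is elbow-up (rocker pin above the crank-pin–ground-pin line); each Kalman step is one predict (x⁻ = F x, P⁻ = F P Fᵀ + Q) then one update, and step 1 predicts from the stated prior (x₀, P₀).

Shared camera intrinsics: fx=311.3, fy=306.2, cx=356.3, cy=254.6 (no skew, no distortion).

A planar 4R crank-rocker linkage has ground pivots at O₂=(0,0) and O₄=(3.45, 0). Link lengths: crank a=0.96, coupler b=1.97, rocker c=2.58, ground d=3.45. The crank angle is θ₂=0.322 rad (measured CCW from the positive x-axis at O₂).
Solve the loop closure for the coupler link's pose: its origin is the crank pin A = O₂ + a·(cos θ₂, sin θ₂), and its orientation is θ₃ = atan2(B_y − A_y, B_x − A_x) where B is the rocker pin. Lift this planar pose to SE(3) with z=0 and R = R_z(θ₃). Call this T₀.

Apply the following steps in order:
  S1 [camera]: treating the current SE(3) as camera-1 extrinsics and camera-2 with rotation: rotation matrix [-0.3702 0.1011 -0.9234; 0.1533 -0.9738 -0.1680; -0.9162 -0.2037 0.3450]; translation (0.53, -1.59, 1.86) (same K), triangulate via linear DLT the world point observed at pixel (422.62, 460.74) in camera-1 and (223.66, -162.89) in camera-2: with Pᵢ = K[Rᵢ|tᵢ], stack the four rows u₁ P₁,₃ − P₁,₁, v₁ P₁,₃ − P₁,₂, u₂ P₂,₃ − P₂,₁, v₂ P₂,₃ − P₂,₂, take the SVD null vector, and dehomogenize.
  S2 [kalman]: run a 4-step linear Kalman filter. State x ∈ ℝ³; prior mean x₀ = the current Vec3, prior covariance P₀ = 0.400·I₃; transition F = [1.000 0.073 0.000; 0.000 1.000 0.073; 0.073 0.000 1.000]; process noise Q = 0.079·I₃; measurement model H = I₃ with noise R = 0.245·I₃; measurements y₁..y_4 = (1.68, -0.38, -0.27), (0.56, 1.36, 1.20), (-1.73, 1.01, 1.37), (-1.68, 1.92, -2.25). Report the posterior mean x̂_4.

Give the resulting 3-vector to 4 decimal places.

source (fourbar_fk): coupler pose = R=[0.4812 -0.8766 0.0000; 0.8766 0.4812 0.0000; 0.0000 0.0000 1.0000], t=(0.9107, 0.3038, 0.0000)
after S1 (triangulate): (0.2896, 0.8490, 1.4352)
after S2 (kf_track): (-0.8684, 1.2879, -0.4033)

result = (-0.8684, 1.2879, -0.4033)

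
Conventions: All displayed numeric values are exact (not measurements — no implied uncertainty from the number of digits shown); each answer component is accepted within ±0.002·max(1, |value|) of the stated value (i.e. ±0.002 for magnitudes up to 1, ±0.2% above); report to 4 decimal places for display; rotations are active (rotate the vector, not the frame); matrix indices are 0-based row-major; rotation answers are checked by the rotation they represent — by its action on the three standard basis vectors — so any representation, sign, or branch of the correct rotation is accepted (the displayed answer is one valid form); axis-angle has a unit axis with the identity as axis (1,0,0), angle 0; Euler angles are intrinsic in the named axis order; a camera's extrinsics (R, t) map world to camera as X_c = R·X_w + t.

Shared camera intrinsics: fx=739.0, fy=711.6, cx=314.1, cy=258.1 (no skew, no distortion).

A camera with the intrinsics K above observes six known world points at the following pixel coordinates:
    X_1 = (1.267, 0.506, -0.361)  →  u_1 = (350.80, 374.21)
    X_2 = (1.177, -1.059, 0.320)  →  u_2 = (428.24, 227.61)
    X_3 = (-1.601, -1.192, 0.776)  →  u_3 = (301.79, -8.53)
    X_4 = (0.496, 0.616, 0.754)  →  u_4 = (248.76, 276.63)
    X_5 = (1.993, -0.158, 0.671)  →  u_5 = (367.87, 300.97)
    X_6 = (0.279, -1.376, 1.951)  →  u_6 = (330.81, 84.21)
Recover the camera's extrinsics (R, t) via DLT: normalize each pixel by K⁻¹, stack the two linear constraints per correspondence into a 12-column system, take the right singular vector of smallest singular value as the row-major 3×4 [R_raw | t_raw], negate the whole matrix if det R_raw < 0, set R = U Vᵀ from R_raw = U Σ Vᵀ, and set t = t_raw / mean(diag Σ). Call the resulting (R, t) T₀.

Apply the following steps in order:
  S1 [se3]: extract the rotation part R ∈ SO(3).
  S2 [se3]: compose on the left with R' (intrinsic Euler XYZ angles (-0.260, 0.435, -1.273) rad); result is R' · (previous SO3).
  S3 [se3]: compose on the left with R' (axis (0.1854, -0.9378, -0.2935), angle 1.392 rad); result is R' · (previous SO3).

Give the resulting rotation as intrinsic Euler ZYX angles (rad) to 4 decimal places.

source (pnp_recover): camera pose = R=[0.3940 -0.7572 -0.5210; 0.5124 0.6516 -0.5594; 0.7631 -0.0466 0.6446], t=(0.0400, -0.0500, 6.2196)
after S1 (rot_of_se3): [0.3940 -0.7572 -0.5210; 0.5124 0.6516 -0.5594; 0.7631 -0.0466 0.6446]
after S2 (compose_so3): [0.8706 0.3438 -0.3520; -0.1064 0.8300 0.5475; 0.4804 -0.4392 0.7592]
after S3 (compose_so3): [-0.3009 0.6169 -0.7272; -0.4507 0.5801 0.6785; 0.8405 0.5319 0.1035]

rotation (euler_zyx) = (-2.1595, -0.9981, 1.3786)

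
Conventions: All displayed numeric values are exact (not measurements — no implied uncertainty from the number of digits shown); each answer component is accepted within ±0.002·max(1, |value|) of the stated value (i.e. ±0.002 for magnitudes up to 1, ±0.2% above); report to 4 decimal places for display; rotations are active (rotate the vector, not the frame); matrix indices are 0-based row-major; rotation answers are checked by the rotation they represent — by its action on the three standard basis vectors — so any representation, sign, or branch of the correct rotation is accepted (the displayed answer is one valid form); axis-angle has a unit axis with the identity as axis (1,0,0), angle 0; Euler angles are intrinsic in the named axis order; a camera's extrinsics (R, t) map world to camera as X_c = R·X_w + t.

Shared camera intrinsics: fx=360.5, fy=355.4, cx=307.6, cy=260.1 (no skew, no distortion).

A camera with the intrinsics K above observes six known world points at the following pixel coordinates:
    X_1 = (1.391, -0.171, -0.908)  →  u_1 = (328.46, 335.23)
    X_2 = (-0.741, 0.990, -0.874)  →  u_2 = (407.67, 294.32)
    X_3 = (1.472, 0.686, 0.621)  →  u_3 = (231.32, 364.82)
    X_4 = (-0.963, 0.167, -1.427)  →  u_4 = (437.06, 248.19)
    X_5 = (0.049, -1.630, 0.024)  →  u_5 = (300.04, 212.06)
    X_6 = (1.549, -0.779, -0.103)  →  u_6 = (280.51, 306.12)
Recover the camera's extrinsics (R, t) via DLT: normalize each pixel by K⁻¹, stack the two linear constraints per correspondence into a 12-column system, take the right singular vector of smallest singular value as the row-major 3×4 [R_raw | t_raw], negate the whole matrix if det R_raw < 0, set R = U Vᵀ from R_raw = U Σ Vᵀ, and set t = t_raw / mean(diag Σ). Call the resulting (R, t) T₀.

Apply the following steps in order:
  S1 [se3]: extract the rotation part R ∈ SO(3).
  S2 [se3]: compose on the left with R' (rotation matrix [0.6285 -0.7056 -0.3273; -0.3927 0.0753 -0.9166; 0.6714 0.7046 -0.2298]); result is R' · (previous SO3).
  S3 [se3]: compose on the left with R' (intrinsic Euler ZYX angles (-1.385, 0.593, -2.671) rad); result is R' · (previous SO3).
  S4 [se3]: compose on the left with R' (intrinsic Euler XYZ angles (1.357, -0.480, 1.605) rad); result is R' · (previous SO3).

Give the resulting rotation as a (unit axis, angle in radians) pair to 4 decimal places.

source (pnp_recover): camera pose = R=[-0.3404 0.0441 -0.9392; 0.7530 0.6110 -0.2443; 0.5631 -0.7904 -0.2412], t=(-0.0201, 0.1200, 4.9393)
after S1 (rot_of_se3): [-0.3404 0.0441 -0.9392; 0.7530 0.6110 -0.2443; 0.5631 -0.7904 -0.2412]
after S2 (compose_so3): [-0.9296 -0.1448 -0.3390; -0.3257 0.7532 0.5715; 0.1726 0.6417 -0.7473]
after S3 (compose_so3): [0.2192 -0.4903 -0.8436; 0.8291 0.5494 -0.1039; 0.5144 -0.6766 0.5269]
after S4 (compose_so3): [-0.9791 -0.1597 -0.1256; -0.0281 0.7187 -0.6947; 0.2013 -0.6767 -0.7082]

rotation (axis_angle) = ((0.0511, -0.9264, 0.3730), 2.9642)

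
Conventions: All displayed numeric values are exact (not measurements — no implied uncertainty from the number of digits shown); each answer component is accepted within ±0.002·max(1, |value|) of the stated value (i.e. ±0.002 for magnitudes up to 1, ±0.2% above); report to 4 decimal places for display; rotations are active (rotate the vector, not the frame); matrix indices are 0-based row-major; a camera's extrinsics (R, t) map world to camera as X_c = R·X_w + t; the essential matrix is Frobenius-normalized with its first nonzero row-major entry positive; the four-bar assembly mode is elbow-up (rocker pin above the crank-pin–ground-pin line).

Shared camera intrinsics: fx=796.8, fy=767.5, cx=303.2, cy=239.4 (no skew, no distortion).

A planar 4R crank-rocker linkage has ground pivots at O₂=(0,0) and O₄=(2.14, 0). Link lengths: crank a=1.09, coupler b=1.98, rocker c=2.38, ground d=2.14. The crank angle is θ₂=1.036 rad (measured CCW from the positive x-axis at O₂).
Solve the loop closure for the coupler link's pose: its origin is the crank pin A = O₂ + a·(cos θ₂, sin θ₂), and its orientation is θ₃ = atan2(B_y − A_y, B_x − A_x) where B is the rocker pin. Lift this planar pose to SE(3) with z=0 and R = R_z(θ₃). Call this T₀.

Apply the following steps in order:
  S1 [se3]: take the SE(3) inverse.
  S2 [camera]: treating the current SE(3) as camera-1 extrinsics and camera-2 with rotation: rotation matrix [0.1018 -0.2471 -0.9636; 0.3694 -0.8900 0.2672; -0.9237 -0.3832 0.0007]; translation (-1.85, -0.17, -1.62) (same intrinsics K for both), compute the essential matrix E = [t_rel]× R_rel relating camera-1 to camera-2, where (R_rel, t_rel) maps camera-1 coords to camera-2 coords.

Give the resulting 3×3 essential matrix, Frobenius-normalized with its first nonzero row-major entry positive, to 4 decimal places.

source (fourbar_fk): coupler pose = R=[0.6905 -0.7234 0.0000; 0.7234 0.6905 0.0000; 0.0000 0.0000 1.0000], t=(0.5555, 0.9378, 0.0000)
after S1 (invert_se3): R=[0.6905 0.7234 0.0000; -0.7234 0.6905 -0.0000; 0.0000 0.0000 1.0000], t=(-1.0620, -0.2457, 0.0000)
after S2 (essential): [0.0507 0.5385 -0.1422; 0.3381 -0.3047 -0.5135; -0.1497 -0.3398 0.2802]

matrix = [0.0507 0.5385 -0.1422; 0.3381 -0.3047 -0.5135; -0.1497 -0.3398 0.2802]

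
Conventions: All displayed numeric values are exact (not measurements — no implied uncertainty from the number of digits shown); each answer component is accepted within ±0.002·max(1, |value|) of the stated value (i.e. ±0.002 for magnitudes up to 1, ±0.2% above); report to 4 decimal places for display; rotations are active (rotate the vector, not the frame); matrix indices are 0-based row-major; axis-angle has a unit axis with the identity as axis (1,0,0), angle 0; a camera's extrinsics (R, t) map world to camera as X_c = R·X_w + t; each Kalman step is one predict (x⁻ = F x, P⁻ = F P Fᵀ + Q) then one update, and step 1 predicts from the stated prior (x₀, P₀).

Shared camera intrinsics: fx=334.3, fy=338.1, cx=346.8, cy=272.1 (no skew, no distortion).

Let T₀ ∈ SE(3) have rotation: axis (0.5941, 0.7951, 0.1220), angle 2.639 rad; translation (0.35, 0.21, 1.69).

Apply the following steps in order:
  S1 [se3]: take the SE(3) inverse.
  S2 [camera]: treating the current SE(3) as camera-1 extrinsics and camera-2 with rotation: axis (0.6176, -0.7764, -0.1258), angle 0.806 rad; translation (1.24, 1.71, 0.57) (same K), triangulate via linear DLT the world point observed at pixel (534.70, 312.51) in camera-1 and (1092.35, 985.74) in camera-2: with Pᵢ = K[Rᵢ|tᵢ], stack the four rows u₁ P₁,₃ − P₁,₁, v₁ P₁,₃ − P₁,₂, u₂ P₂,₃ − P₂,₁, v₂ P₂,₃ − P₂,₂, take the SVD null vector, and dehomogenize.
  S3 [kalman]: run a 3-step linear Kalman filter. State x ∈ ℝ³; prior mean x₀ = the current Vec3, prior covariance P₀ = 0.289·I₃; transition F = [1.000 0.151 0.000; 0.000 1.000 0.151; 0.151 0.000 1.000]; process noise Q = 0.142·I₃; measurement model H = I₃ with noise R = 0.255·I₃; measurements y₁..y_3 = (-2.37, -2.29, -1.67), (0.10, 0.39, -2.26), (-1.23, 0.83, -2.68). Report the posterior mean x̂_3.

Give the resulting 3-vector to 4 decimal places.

result = (-0.8186, 0.0990, -2.3402)

after S1 (invert_se3): R=[-0.2141 0.9451 -0.2470; 0.8275 0.3098 0.4682; 0.5190 -0.1042 -0.8484], t=(0.2939, -1.1459, 1.2741)
after S2 (triangulate): (1.9095, 1.6646, -1.2291)
after S3 (kf_track): (-0.8186, 0.0990, -2.3402)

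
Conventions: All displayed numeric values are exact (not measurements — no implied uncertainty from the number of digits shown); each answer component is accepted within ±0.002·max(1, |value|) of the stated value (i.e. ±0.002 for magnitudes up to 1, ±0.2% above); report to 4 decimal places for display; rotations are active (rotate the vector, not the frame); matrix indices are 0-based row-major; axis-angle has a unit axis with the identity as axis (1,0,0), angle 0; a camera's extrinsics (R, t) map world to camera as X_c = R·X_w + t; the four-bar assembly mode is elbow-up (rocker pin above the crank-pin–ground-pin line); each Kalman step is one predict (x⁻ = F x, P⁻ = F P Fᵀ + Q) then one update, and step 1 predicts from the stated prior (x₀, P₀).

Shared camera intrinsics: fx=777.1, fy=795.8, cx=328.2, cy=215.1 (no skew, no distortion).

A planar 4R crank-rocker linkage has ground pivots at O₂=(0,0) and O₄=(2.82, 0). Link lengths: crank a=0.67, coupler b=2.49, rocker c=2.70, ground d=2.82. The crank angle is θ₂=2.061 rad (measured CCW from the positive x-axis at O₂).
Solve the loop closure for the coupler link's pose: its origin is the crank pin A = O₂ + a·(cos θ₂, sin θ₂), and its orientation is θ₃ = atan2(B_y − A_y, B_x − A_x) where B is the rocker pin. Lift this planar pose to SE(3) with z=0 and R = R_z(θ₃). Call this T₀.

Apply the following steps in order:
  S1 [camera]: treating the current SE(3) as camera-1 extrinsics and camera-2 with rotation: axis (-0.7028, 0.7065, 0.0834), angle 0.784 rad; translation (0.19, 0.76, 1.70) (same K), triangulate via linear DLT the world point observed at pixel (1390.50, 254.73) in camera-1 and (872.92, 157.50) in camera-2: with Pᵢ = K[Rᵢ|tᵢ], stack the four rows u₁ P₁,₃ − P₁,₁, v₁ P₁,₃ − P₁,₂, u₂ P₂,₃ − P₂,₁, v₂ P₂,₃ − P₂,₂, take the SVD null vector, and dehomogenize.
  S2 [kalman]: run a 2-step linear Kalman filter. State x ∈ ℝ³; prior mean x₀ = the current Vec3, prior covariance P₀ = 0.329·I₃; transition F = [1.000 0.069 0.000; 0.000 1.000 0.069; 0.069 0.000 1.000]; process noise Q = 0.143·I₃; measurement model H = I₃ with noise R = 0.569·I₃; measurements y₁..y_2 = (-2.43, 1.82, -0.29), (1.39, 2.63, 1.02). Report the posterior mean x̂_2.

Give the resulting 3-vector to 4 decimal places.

source (fourbar_fk): coupler pose = R=[0.7141 -0.7000 0.0000; 0.7000 0.7141 0.0000; 0.0000 0.0000 1.0000], t=(-0.3154, 0.5911, 0.0000)
after S1 (triangulate): (1.0318, -1.7549, 1.2069)
after S2 (kf_track): (0.2755, 1.0635, 0.8009)

result = (0.2755, 1.0635, 0.8009)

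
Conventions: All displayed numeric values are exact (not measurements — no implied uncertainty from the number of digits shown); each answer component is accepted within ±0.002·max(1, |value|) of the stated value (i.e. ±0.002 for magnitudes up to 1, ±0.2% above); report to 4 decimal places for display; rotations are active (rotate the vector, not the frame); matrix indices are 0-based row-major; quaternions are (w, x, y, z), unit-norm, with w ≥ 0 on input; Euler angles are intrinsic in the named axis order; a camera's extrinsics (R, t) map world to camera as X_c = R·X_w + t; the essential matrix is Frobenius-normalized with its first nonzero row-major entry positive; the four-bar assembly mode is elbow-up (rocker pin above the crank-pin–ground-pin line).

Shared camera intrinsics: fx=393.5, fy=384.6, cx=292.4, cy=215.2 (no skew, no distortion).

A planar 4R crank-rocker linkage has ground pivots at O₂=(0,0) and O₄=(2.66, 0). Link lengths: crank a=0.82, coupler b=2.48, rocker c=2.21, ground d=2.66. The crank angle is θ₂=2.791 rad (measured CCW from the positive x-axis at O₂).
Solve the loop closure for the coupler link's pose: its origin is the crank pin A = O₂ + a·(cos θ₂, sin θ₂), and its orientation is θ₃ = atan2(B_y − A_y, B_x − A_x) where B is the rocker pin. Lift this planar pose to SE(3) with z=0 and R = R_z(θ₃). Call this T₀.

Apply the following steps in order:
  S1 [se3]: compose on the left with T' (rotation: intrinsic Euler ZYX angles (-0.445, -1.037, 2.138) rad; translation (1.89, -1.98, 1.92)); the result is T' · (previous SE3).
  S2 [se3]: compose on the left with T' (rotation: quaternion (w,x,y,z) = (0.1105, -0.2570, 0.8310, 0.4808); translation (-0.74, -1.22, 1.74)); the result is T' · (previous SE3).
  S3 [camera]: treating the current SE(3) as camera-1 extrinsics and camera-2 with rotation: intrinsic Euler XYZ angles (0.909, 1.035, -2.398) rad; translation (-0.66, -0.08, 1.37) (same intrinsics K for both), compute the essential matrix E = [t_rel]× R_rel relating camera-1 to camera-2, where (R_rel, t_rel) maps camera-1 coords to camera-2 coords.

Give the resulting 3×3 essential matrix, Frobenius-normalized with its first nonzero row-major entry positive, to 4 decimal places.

source (fourbar_fk): coupler pose = R=[0.8179 -0.5754 0.0000; 0.5754 0.8179 0.0000; 0.0000 0.0000 1.0000], t=(-0.7701, 0.2816, 0.0000)
after S1 (compose_se3): R=[-0.1345 -0.9894 0.0544; -0.2783 -0.0150 -0.9604; 0.9510 -0.1443 -0.2734], t=(1.2866, -1.8599, 1.3779)
after S2 (compose_se3): R=[0.2016 0.8517 0.4837; 0.7443 0.1879 -0.6409; -0.6367 0.4892 -0.5960], t=(-0.9206, -1.2078, -0.9020)
after S3 (essential): [0.0005 -0.0314 0.2337; -0.5819 -0.1656 -0.3476; 0.3216 0.1935 -0.5627]

matrix = [0.0005 -0.0314 0.2337; -0.5819 -0.1656 -0.3476; 0.3216 0.1935 -0.5627]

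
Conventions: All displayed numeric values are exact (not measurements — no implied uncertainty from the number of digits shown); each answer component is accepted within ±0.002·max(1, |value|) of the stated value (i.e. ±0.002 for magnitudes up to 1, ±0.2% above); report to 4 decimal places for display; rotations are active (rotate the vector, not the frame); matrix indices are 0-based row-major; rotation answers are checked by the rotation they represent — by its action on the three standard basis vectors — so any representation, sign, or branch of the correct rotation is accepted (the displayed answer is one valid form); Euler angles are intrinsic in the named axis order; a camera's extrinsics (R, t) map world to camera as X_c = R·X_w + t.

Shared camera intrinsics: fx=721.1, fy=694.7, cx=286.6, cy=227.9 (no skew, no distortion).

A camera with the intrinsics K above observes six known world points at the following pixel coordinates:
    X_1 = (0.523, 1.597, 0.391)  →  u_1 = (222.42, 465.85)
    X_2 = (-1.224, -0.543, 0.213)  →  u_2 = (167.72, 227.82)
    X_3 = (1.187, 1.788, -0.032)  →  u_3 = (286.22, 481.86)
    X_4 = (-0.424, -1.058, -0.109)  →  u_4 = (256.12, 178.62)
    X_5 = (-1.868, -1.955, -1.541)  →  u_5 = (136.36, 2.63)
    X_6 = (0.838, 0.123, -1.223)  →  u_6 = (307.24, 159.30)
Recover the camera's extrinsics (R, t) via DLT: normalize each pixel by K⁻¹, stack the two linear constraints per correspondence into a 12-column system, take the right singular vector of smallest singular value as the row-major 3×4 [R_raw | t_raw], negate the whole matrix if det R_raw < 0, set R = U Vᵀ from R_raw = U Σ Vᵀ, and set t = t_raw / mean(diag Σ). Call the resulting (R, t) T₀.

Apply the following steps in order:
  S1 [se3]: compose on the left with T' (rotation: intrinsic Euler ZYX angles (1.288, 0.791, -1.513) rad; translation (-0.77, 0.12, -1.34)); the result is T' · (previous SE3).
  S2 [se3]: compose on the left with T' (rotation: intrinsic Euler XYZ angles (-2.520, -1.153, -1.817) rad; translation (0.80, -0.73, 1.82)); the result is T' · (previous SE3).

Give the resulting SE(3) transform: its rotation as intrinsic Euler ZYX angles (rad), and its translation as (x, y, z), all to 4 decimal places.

rotation (euler_zyx) = (0.5547, -0.4538, 1.8078), translation = (3.0625, -4.1530, -3.5977)

source (pnp_recover): camera pose = R=[0.8904 -0.4105 0.1969; 0.1140 0.6198 0.7765; -0.4407 -0.6689 0.5986], t=(-0.3201, 0.3101, 5.9205)
after S1 (compose_se3): R=[0.5632 0.3959 -0.7253; 0.3851 -0.9024 -0.1935; -0.7311 -0.1704 -0.6607], t=(-6.5194, 1.5803, -1.0896)
after S2 (compose_se3): R=[0.7640 -0.2385 0.5995; 0.4734 -0.4240 -0.7721; 0.4384 0.8737 -0.2111], t=(3.0625, -4.1530, -3.5977)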